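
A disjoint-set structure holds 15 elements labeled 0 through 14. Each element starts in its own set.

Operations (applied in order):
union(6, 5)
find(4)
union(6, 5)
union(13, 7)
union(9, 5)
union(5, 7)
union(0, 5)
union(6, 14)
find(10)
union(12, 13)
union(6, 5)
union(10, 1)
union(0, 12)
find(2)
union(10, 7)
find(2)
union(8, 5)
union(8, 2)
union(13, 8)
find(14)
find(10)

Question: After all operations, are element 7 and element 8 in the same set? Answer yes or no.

Step 1: union(6, 5) -> merged; set of 6 now {5, 6}
Step 2: find(4) -> no change; set of 4 is {4}
Step 3: union(6, 5) -> already same set; set of 6 now {5, 6}
Step 4: union(13, 7) -> merged; set of 13 now {7, 13}
Step 5: union(9, 5) -> merged; set of 9 now {5, 6, 9}
Step 6: union(5, 7) -> merged; set of 5 now {5, 6, 7, 9, 13}
Step 7: union(0, 5) -> merged; set of 0 now {0, 5, 6, 7, 9, 13}
Step 8: union(6, 14) -> merged; set of 6 now {0, 5, 6, 7, 9, 13, 14}
Step 9: find(10) -> no change; set of 10 is {10}
Step 10: union(12, 13) -> merged; set of 12 now {0, 5, 6, 7, 9, 12, 13, 14}
Step 11: union(6, 5) -> already same set; set of 6 now {0, 5, 6, 7, 9, 12, 13, 14}
Step 12: union(10, 1) -> merged; set of 10 now {1, 10}
Step 13: union(0, 12) -> already same set; set of 0 now {0, 5, 6, 7, 9, 12, 13, 14}
Step 14: find(2) -> no change; set of 2 is {2}
Step 15: union(10, 7) -> merged; set of 10 now {0, 1, 5, 6, 7, 9, 10, 12, 13, 14}
Step 16: find(2) -> no change; set of 2 is {2}
Step 17: union(8, 5) -> merged; set of 8 now {0, 1, 5, 6, 7, 8, 9, 10, 12, 13, 14}
Step 18: union(8, 2) -> merged; set of 8 now {0, 1, 2, 5, 6, 7, 8, 9, 10, 12, 13, 14}
Step 19: union(13, 8) -> already same set; set of 13 now {0, 1, 2, 5, 6, 7, 8, 9, 10, 12, 13, 14}
Step 20: find(14) -> no change; set of 14 is {0, 1, 2, 5, 6, 7, 8, 9, 10, 12, 13, 14}
Step 21: find(10) -> no change; set of 10 is {0, 1, 2, 5, 6, 7, 8, 9, 10, 12, 13, 14}
Set of 7: {0, 1, 2, 5, 6, 7, 8, 9, 10, 12, 13, 14}; 8 is a member.

Answer: yes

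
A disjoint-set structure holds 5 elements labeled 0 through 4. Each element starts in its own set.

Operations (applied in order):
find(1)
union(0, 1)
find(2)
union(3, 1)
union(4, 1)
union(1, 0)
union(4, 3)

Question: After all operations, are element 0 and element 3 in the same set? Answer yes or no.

Answer: yes

Derivation:
Step 1: find(1) -> no change; set of 1 is {1}
Step 2: union(0, 1) -> merged; set of 0 now {0, 1}
Step 3: find(2) -> no change; set of 2 is {2}
Step 4: union(3, 1) -> merged; set of 3 now {0, 1, 3}
Step 5: union(4, 1) -> merged; set of 4 now {0, 1, 3, 4}
Step 6: union(1, 0) -> already same set; set of 1 now {0, 1, 3, 4}
Step 7: union(4, 3) -> already same set; set of 4 now {0, 1, 3, 4}
Set of 0: {0, 1, 3, 4}; 3 is a member.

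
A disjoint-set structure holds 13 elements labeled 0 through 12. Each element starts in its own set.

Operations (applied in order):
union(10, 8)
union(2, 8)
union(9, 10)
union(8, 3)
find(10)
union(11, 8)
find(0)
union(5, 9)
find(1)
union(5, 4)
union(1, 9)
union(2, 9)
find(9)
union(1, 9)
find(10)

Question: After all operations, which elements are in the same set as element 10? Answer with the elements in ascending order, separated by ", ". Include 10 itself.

Answer: 1, 2, 3, 4, 5, 8, 9, 10, 11

Derivation:
Step 1: union(10, 8) -> merged; set of 10 now {8, 10}
Step 2: union(2, 8) -> merged; set of 2 now {2, 8, 10}
Step 3: union(9, 10) -> merged; set of 9 now {2, 8, 9, 10}
Step 4: union(8, 3) -> merged; set of 8 now {2, 3, 8, 9, 10}
Step 5: find(10) -> no change; set of 10 is {2, 3, 8, 9, 10}
Step 6: union(11, 8) -> merged; set of 11 now {2, 3, 8, 9, 10, 11}
Step 7: find(0) -> no change; set of 0 is {0}
Step 8: union(5, 9) -> merged; set of 5 now {2, 3, 5, 8, 9, 10, 11}
Step 9: find(1) -> no change; set of 1 is {1}
Step 10: union(5, 4) -> merged; set of 5 now {2, 3, 4, 5, 8, 9, 10, 11}
Step 11: union(1, 9) -> merged; set of 1 now {1, 2, 3, 4, 5, 8, 9, 10, 11}
Step 12: union(2, 9) -> already same set; set of 2 now {1, 2, 3, 4, 5, 8, 9, 10, 11}
Step 13: find(9) -> no change; set of 9 is {1, 2, 3, 4, 5, 8, 9, 10, 11}
Step 14: union(1, 9) -> already same set; set of 1 now {1, 2, 3, 4, 5, 8, 9, 10, 11}
Step 15: find(10) -> no change; set of 10 is {1, 2, 3, 4, 5, 8, 9, 10, 11}
Component of 10: {1, 2, 3, 4, 5, 8, 9, 10, 11}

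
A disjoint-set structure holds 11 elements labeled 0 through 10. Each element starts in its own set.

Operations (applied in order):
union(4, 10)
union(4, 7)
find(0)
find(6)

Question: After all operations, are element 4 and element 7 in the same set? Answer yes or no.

Answer: yes

Derivation:
Step 1: union(4, 10) -> merged; set of 4 now {4, 10}
Step 2: union(4, 7) -> merged; set of 4 now {4, 7, 10}
Step 3: find(0) -> no change; set of 0 is {0}
Step 4: find(6) -> no change; set of 6 is {6}
Set of 4: {4, 7, 10}; 7 is a member.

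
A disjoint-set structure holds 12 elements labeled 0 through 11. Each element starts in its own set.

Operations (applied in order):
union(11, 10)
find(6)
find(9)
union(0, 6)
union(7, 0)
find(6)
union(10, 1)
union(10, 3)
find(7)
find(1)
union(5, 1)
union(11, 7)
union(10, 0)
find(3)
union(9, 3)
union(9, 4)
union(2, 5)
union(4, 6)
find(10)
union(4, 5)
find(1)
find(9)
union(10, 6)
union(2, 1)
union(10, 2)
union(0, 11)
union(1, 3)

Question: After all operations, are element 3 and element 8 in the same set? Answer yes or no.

Step 1: union(11, 10) -> merged; set of 11 now {10, 11}
Step 2: find(6) -> no change; set of 6 is {6}
Step 3: find(9) -> no change; set of 9 is {9}
Step 4: union(0, 6) -> merged; set of 0 now {0, 6}
Step 5: union(7, 0) -> merged; set of 7 now {0, 6, 7}
Step 6: find(6) -> no change; set of 6 is {0, 6, 7}
Step 7: union(10, 1) -> merged; set of 10 now {1, 10, 11}
Step 8: union(10, 3) -> merged; set of 10 now {1, 3, 10, 11}
Step 9: find(7) -> no change; set of 7 is {0, 6, 7}
Step 10: find(1) -> no change; set of 1 is {1, 3, 10, 11}
Step 11: union(5, 1) -> merged; set of 5 now {1, 3, 5, 10, 11}
Step 12: union(11, 7) -> merged; set of 11 now {0, 1, 3, 5, 6, 7, 10, 11}
Step 13: union(10, 0) -> already same set; set of 10 now {0, 1, 3, 5, 6, 7, 10, 11}
Step 14: find(3) -> no change; set of 3 is {0, 1, 3, 5, 6, 7, 10, 11}
Step 15: union(9, 3) -> merged; set of 9 now {0, 1, 3, 5, 6, 7, 9, 10, 11}
Step 16: union(9, 4) -> merged; set of 9 now {0, 1, 3, 4, 5, 6, 7, 9, 10, 11}
Step 17: union(2, 5) -> merged; set of 2 now {0, 1, 2, 3, 4, 5, 6, 7, 9, 10, 11}
Step 18: union(4, 6) -> already same set; set of 4 now {0, 1, 2, 3, 4, 5, 6, 7, 9, 10, 11}
Step 19: find(10) -> no change; set of 10 is {0, 1, 2, 3, 4, 5, 6, 7, 9, 10, 11}
Step 20: union(4, 5) -> already same set; set of 4 now {0, 1, 2, 3, 4, 5, 6, 7, 9, 10, 11}
Step 21: find(1) -> no change; set of 1 is {0, 1, 2, 3, 4, 5, 6, 7, 9, 10, 11}
Step 22: find(9) -> no change; set of 9 is {0, 1, 2, 3, 4, 5, 6, 7, 9, 10, 11}
Step 23: union(10, 6) -> already same set; set of 10 now {0, 1, 2, 3, 4, 5, 6, 7, 9, 10, 11}
Step 24: union(2, 1) -> already same set; set of 2 now {0, 1, 2, 3, 4, 5, 6, 7, 9, 10, 11}
Step 25: union(10, 2) -> already same set; set of 10 now {0, 1, 2, 3, 4, 5, 6, 7, 9, 10, 11}
Step 26: union(0, 11) -> already same set; set of 0 now {0, 1, 2, 3, 4, 5, 6, 7, 9, 10, 11}
Step 27: union(1, 3) -> already same set; set of 1 now {0, 1, 2, 3, 4, 5, 6, 7, 9, 10, 11}
Set of 3: {0, 1, 2, 3, 4, 5, 6, 7, 9, 10, 11}; 8 is not a member.

Answer: no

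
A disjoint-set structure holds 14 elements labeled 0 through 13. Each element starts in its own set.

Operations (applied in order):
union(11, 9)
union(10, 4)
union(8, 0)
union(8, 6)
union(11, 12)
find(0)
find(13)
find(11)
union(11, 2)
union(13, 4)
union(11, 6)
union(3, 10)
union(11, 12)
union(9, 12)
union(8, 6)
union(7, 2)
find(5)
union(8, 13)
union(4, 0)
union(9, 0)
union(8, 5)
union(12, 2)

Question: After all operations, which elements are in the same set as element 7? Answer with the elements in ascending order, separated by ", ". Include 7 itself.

Step 1: union(11, 9) -> merged; set of 11 now {9, 11}
Step 2: union(10, 4) -> merged; set of 10 now {4, 10}
Step 3: union(8, 0) -> merged; set of 8 now {0, 8}
Step 4: union(8, 6) -> merged; set of 8 now {0, 6, 8}
Step 5: union(11, 12) -> merged; set of 11 now {9, 11, 12}
Step 6: find(0) -> no change; set of 0 is {0, 6, 8}
Step 7: find(13) -> no change; set of 13 is {13}
Step 8: find(11) -> no change; set of 11 is {9, 11, 12}
Step 9: union(11, 2) -> merged; set of 11 now {2, 9, 11, 12}
Step 10: union(13, 4) -> merged; set of 13 now {4, 10, 13}
Step 11: union(11, 6) -> merged; set of 11 now {0, 2, 6, 8, 9, 11, 12}
Step 12: union(3, 10) -> merged; set of 3 now {3, 4, 10, 13}
Step 13: union(11, 12) -> already same set; set of 11 now {0, 2, 6, 8, 9, 11, 12}
Step 14: union(9, 12) -> already same set; set of 9 now {0, 2, 6, 8, 9, 11, 12}
Step 15: union(8, 6) -> already same set; set of 8 now {0, 2, 6, 8, 9, 11, 12}
Step 16: union(7, 2) -> merged; set of 7 now {0, 2, 6, 7, 8, 9, 11, 12}
Step 17: find(5) -> no change; set of 5 is {5}
Step 18: union(8, 13) -> merged; set of 8 now {0, 2, 3, 4, 6, 7, 8, 9, 10, 11, 12, 13}
Step 19: union(4, 0) -> already same set; set of 4 now {0, 2, 3, 4, 6, 7, 8, 9, 10, 11, 12, 13}
Step 20: union(9, 0) -> already same set; set of 9 now {0, 2, 3, 4, 6, 7, 8, 9, 10, 11, 12, 13}
Step 21: union(8, 5) -> merged; set of 8 now {0, 2, 3, 4, 5, 6, 7, 8, 9, 10, 11, 12, 13}
Step 22: union(12, 2) -> already same set; set of 12 now {0, 2, 3, 4, 5, 6, 7, 8, 9, 10, 11, 12, 13}
Component of 7: {0, 2, 3, 4, 5, 6, 7, 8, 9, 10, 11, 12, 13}

Answer: 0, 2, 3, 4, 5, 6, 7, 8, 9, 10, 11, 12, 13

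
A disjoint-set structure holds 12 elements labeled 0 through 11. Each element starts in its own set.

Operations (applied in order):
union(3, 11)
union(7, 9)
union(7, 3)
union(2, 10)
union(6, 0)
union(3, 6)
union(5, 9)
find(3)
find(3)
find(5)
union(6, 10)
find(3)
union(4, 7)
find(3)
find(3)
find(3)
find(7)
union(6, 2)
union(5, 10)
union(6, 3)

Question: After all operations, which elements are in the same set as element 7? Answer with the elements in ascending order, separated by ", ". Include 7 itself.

Answer: 0, 2, 3, 4, 5, 6, 7, 9, 10, 11

Derivation:
Step 1: union(3, 11) -> merged; set of 3 now {3, 11}
Step 2: union(7, 9) -> merged; set of 7 now {7, 9}
Step 3: union(7, 3) -> merged; set of 7 now {3, 7, 9, 11}
Step 4: union(2, 10) -> merged; set of 2 now {2, 10}
Step 5: union(6, 0) -> merged; set of 6 now {0, 6}
Step 6: union(3, 6) -> merged; set of 3 now {0, 3, 6, 7, 9, 11}
Step 7: union(5, 9) -> merged; set of 5 now {0, 3, 5, 6, 7, 9, 11}
Step 8: find(3) -> no change; set of 3 is {0, 3, 5, 6, 7, 9, 11}
Step 9: find(3) -> no change; set of 3 is {0, 3, 5, 6, 7, 9, 11}
Step 10: find(5) -> no change; set of 5 is {0, 3, 5, 6, 7, 9, 11}
Step 11: union(6, 10) -> merged; set of 6 now {0, 2, 3, 5, 6, 7, 9, 10, 11}
Step 12: find(3) -> no change; set of 3 is {0, 2, 3, 5, 6, 7, 9, 10, 11}
Step 13: union(4, 7) -> merged; set of 4 now {0, 2, 3, 4, 5, 6, 7, 9, 10, 11}
Step 14: find(3) -> no change; set of 3 is {0, 2, 3, 4, 5, 6, 7, 9, 10, 11}
Step 15: find(3) -> no change; set of 3 is {0, 2, 3, 4, 5, 6, 7, 9, 10, 11}
Step 16: find(3) -> no change; set of 3 is {0, 2, 3, 4, 5, 6, 7, 9, 10, 11}
Step 17: find(7) -> no change; set of 7 is {0, 2, 3, 4, 5, 6, 7, 9, 10, 11}
Step 18: union(6, 2) -> already same set; set of 6 now {0, 2, 3, 4, 5, 6, 7, 9, 10, 11}
Step 19: union(5, 10) -> already same set; set of 5 now {0, 2, 3, 4, 5, 6, 7, 9, 10, 11}
Step 20: union(6, 3) -> already same set; set of 6 now {0, 2, 3, 4, 5, 6, 7, 9, 10, 11}
Component of 7: {0, 2, 3, 4, 5, 6, 7, 9, 10, 11}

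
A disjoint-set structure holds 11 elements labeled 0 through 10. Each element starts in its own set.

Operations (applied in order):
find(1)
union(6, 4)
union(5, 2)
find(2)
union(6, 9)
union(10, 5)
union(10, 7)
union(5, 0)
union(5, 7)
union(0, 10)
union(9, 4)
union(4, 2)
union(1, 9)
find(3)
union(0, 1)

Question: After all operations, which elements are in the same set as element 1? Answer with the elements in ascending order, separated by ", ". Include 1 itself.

Step 1: find(1) -> no change; set of 1 is {1}
Step 2: union(6, 4) -> merged; set of 6 now {4, 6}
Step 3: union(5, 2) -> merged; set of 5 now {2, 5}
Step 4: find(2) -> no change; set of 2 is {2, 5}
Step 5: union(6, 9) -> merged; set of 6 now {4, 6, 9}
Step 6: union(10, 5) -> merged; set of 10 now {2, 5, 10}
Step 7: union(10, 7) -> merged; set of 10 now {2, 5, 7, 10}
Step 8: union(5, 0) -> merged; set of 5 now {0, 2, 5, 7, 10}
Step 9: union(5, 7) -> already same set; set of 5 now {0, 2, 5, 7, 10}
Step 10: union(0, 10) -> already same set; set of 0 now {0, 2, 5, 7, 10}
Step 11: union(9, 4) -> already same set; set of 9 now {4, 6, 9}
Step 12: union(4, 2) -> merged; set of 4 now {0, 2, 4, 5, 6, 7, 9, 10}
Step 13: union(1, 9) -> merged; set of 1 now {0, 1, 2, 4, 5, 6, 7, 9, 10}
Step 14: find(3) -> no change; set of 3 is {3}
Step 15: union(0, 1) -> already same set; set of 0 now {0, 1, 2, 4, 5, 6, 7, 9, 10}
Component of 1: {0, 1, 2, 4, 5, 6, 7, 9, 10}

Answer: 0, 1, 2, 4, 5, 6, 7, 9, 10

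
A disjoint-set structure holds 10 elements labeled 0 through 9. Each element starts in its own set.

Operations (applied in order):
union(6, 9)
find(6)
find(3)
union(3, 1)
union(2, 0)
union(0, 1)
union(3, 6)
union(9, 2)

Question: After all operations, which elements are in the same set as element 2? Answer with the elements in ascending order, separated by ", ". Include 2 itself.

Step 1: union(6, 9) -> merged; set of 6 now {6, 9}
Step 2: find(6) -> no change; set of 6 is {6, 9}
Step 3: find(3) -> no change; set of 3 is {3}
Step 4: union(3, 1) -> merged; set of 3 now {1, 3}
Step 5: union(2, 0) -> merged; set of 2 now {0, 2}
Step 6: union(0, 1) -> merged; set of 0 now {0, 1, 2, 3}
Step 7: union(3, 6) -> merged; set of 3 now {0, 1, 2, 3, 6, 9}
Step 8: union(9, 2) -> already same set; set of 9 now {0, 1, 2, 3, 6, 9}
Component of 2: {0, 1, 2, 3, 6, 9}

Answer: 0, 1, 2, 3, 6, 9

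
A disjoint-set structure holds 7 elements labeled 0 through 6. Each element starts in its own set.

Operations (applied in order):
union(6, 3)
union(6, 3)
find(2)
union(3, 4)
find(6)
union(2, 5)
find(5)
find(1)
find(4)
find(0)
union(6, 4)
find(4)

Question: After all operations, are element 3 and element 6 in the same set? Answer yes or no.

Step 1: union(6, 3) -> merged; set of 6 now {3, 6}
Step 2: union(6, 3) -> already same set; set of 6 now {3, 6}
Step 3: find(2) -> no change; set of 2 is {2}
Step 4: union(3, 4) -> merged; set of 3 now {3, 4, 6}
Step 5: find(6) -> no change; set of 6 is {3, 4, 6}
Step 6: union(2, 5) -> merged; set of 2 now {2, 5}
Step 7: find(5) -> no change; set of 5 is {2, 5}
Step 8: find(1) -> no change; set of 1 is {1}
Step 9: find(4) -> no change; set of 4 is {3, 4, 6}
Step 10: find(0) -> no change; set of 0 is {0}
Step 11: union(6, 4) -> already same set; set of 6 now {3, 4, 6}
Step 12: find(4) -> no change; set of 4 is {3, 4, 6}
Set of 3: {3, 4, 6}; 6 is a member.

Answer: yes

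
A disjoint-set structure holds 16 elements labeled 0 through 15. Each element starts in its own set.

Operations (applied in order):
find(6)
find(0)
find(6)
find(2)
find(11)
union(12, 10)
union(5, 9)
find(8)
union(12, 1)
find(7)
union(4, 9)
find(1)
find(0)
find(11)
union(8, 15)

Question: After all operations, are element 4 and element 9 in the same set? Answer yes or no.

Answer: yes

Derivation:
Step 1: find(6) -> no change; set of 6 is {6}
Step 2: find(0) -> no change; set of 0 is {0}
Step 3: find(6) -> no change; set of 6 is {6}
Step 4: find(2) -> no change; set of 2 is {2}
Step 5: find(11) -> no change; set of 11 is {11}
Step 6: union(12, 10) -> merged; set of 12 now {10, 12}
Step 7: union(5, 9) -> merged; set of 5 now {5, 9}
Step 8: find(8) -> no change; set of 8 is {8}
Step 9: union(12, 1) -> merged; set of 12 now {1, 10, 12}
Step 10: find(7) -> no change; set of 7 is {7}
Step 11: union(4, 9) -> merged; set of 4 now {4, 5, 9}
Step 12: find(1) -> no change; set of 1 is {1, 10, 12}
Step 13: find(0) -> no change; set of 0 is {0}
Step 14: find(11) -> no change; set of 11 is {11}
Step 15: union(8, 15) -> merged; set of 8 now {8, 15}
Set of 4: {4, 5, 9}; 9 is a member.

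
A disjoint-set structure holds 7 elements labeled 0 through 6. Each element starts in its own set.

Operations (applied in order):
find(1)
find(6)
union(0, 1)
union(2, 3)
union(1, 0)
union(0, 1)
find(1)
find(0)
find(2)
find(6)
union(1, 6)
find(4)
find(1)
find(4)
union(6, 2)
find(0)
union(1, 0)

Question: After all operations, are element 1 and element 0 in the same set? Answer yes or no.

Step 1: find(1) -> no change; set of 1 is {1}
Step 2: find(6) -> no change; set of 6 is {6}
Step 3: union(0, 1) -> merged; set of 0 now {0, 1}
Step 4: union(2, 3) -> merged; set of 2 now {2, 3}
Step 5: union(1, 0) -> already same set; set of 1 now {0, 1}
Step 6: union(0, 1) -> already same set; set of 0 now {0, 1}
Step 7: find(1) -> no change; set of 1 is {0, 1}
Step 8: find(0) -> no change; set of 0 is {0, 1}
Step 9: find(2) -> no change; set of 2 is {2, 3}
Step 10: find(6) -> no change; set of 6 is {6}
Step 11: union(1, 6) -> merged; set of 1 now {0, 1, 6}
Step 12: find(4) -> no change; set of 4 is {4}
Step 13: find(1) -> no change; set of 1 is {0, 1, 6}
Step 14: find(4) -> no change; set of 4 is {4}
Step 15: union(6, 2) -> merged; set of 6 now {0, 1, 2, 3, 6}
Step 16: find(0) -> no change; set of 0 is {0, 1, 2, 3, 6}
Step 17: union(1, 0) -> already same set; set of 1 now {0, 1, 2, 3, 6}
Set of 1: {0, 1, 2, 3, 6}; 0 is a member.

Answer: yes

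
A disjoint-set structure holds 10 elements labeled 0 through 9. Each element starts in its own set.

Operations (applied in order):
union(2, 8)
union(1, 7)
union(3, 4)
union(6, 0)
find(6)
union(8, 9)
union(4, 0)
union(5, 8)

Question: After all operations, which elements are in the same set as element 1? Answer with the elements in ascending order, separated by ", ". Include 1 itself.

Answer: 1, 7

Derivation:
Step 1: union(2, 8) -> merged; set of 2 now {2, 8}
Step 2: union(1, 7) -> merged; set of 1 now {1, 7}
Step 3: union(3, 4) -> merged; set of 3 now {3, 4}
Step 4: union(6, 0) -> merged; set of 6 now {0, 6}
Step 5: find(6) -> no change; set of 6 is {0, 6}
Step 6: union(8, 9) -> merged; set of 8 now {2, 8, 9}
Step 7: union(4, 0) -> merged; set of 4 now {0, 3, 4, 6}
Step 8: union(5, 8) -> merged; set of 5 now {2, 5, 8, 9}
Component of 1: {1, 7}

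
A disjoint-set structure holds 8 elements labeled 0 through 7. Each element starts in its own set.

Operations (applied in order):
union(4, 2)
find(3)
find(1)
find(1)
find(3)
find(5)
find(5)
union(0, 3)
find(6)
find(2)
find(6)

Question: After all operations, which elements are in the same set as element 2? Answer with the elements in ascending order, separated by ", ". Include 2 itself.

Answer: 2, 4

Derivation:
Step 1: union(4, 2) -> merged; set of 4 now {2, 4}
Step 2: find(3) -> no change; set of 3 is {3}
Step 3: find(1) -> no change; set of 1 is {1}
Step 4: find(1) -> no change; set of 1 is {1}
Step 5: find(3) -> no change; set of 3 is {3}
Step 6: find(5) -> no change; set of 5 is {5}
Step 7: find(5) -> no change; set of 5 is {5}
Step 8: union(0, 3) -> merged; set of 0 now {0, 3}
Step 9: find(6) -> no change; set of 6 is {6}
Step 10: find(2) -> no change; set of 2 is {2, 4}
Step 11: find(6) -> no change; set of 6 is {6}
Component of 2: {2, 4}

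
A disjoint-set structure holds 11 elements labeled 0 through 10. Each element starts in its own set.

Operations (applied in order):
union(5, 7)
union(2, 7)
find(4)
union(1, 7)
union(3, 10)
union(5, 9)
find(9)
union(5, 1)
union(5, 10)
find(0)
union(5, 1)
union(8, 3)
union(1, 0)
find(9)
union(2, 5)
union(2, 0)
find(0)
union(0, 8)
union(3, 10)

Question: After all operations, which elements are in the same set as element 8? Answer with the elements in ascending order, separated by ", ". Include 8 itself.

Answer: 0, 1, 2, 3, 5, 7, 8, 9, 10

Derivation:
Step 1: union(5, 7) -> merged; set of 5 now {5, 7}
Step 2: union(2, 7) -> merged; set of 2 now {2, 5, 7}
Step 3: find(4) -> no change; set of 4 is {4}
Step 4: union(1, 7) -> merged; set of 1 now {1, 2, 5, 7}
Step 5: union(3, 10) -> merged; set of 3 now {3, 10}
Step 6: union(5, 9) -> merged; set of 5 now {1, 2, 5, 7, 9}
Step 7: find(9) -> no change; set of 9 is {1, 2, 5, 7, 9}
Step 8: union(5, 1) -> already same set; set of 5 now {1, 2, 5, 7, 9}
Step 9: union(5, 10) -> merged; set of 5 now {1, 2, 3, 5, 7, 9, 10}
Step 10: find(0) -> no change; set of 0 is {0}
Step 11: union(5, 1) -> already same set; set of 5 now {1, 2, 3, 5, 7, 9, 10}
Step 12: union(8, 3) -> merged; set of 8 now {1, 2, 3, 5, 7, 8, 9, 10}
Step 13: union(1, 0) -> merged; set of 1 now {0, 1, 2, 3, 5, 7, 8, 9, 10}
Step 14: find(9) -> no change; set of 9 is {0, 1, 2, 3, 5, 7, 8, 9, 10}
Step 15: union(2, 5) -> already same set; set of 2 now {0, 1, 2, 3, 5, 7, 8, 9, 10}
Step 16: union(2, 0) -> already same set; set of 2 now {0, 1, 2, 3, 5, 7, 8, 9, 10}
Step 17: find(0) -> no change; set of 0 is {0, 1, 2, 3, 5, 7, 8, 9, 10}
Step 18: union(0, 8) -> already same set; set of 0 now {0, 1, 2, 3, 5, 7, 8, 9, 10}
Step 19: union(3, 10) -> already same set; set of 3 now {0, 1, 2, 3, 5, 7, 8, 9, 10}
Component of 8: {0, 1, 2, 3, 5, 7, 8, 9, 10}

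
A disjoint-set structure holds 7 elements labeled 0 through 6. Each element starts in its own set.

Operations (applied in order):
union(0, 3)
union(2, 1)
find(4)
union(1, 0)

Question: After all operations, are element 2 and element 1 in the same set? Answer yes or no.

Step 1: union(0, 3) -> merged; set of 0 now {0, 3}
Step 2: union(2, 1) -> merged; set of 2 now {1, 2}
Step 3: find(4) -> no change; set of 4 is {4}
Step 4: union(1, 0) -> merged; set of 1 now {0, 1, 2, 3}
Set of 2: {0, 1, 2, 3}; 1 is a member.

Answer: yes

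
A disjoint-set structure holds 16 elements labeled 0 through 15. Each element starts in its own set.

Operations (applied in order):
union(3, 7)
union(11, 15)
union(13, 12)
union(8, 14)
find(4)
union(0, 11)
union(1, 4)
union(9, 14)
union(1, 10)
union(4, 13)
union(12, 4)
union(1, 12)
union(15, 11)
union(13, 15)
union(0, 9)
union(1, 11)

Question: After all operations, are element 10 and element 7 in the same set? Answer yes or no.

Answer: no

Derivation:
Step 1: union(3, 7) -> merged; set of 3 now {3, 7}
Step 2: union(11, 15) -> merged; set of 11 now {11, 15}
Step 3: union(13, 12) -> merged; set of 13 now {12, 13}
Step 4: union(8, 14) -> merged; set of 8 now {8, 14}
Step 5: find(4) -> no change; set of 4 is {4}
Step 6: union(0, 11) -> merged; set of 0 now {0, 11, 15}
Step 7: union(1, 4) -> merged; set of 1 now {1, 4}
Step 8: union(9, 14) -> merged; set of 9 now {8, 9, 14}
Step 9: union(1, 10) -> merged; set of 1 now {1, 4, 10}
Step 10: union(4, 13) -> merged; set of 4 now {1, 4, 10, 12, 13}
Step 11: union(12, 4) -> already same set; set of 12 now {1, 4, 10, 12, 13}
Step 12: union(1, 12) -> already same set; set of 1 now {1, 4, 10, 12, 13}
Step 13: union(15, 11) -> already same set; set of 15 now {0, 11, 15}
Step 14: union(13, 15) -> merged; set of 13 now {0, 1, 4, 10, 11, 12, 13, 15}
Step 15: union(0, 9) -> merged; set of 0 now {0, 1, 4, 8, 9, 10, 11, 12, 13, 14, 15}
Step 16: union(1, 11) -> already same set; set of 1 now {0, 1, 4, 8, 9, 10, 11, 12, 13, 14, 15}
Set of 10: {0, 1, 4, 8, 9, 10, 11, 12, 13, 14, 15}; 7 is not a member.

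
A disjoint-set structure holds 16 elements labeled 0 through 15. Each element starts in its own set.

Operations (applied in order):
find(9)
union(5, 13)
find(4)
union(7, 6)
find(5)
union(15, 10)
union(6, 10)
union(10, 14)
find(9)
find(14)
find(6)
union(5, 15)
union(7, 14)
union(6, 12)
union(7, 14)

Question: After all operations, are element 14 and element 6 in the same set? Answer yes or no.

Answer: yes

Derivation:
Step 1: find(9) -> no change; set of 9 is {9}
Step 2: union(5, 13) -> merged; set of 5 now {5, 13}
Step 3: find(4) -> no change; set of 4 is {4}
Step 4: union(7, 6) -> merged; set of 7 now {6, 7}
Step 5: find(5) -> no change; set of 5 is {5, 13}
Step 6: union(15, 10) -> merged; set of 15 now {10, 15}
Step 7: union(6, 10) -> merged; set of 6 now {6, 7, 10, 15}
Step 8: union(10, 14) -> merged; set of 10 now {6, 7, 10, 14, 15}
Step 9: find(9) -> no change; set of 9 is {9}
Step 10: find(14) -> no change; set of 14 is {6, 7, 10, 14, 15}
Step 11: find(6) -> no change; set of 6 is {6, 7, 10, 14, 15}
Step 12: union(5, 15) -> merged; set of 5 now {5, 6, 7, 10, 13, 14, 15}
Step 13: union(7, 14) -> already same set; set of 7 now {5, 6, 7, 10, 13, 14, 15}
Step 14: union(6, 12) -> merged; set of 6 now {5, 6, 7, 10, 12, 13, 14, 15}
Step 15: union(7, 14) -> already same set; set of 7 now {5, 6, 7, 10, 12, 13, 14, 15}
Set of 14: {5, 6, 7, 10, 12, 13, 14, 15}; 6 is a member.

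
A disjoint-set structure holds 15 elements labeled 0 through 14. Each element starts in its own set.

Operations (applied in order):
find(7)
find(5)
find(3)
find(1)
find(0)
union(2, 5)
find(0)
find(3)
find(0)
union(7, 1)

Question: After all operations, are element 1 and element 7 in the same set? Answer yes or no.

Answer: yes

Derivation:
Step 1: find(7) -> no change; set of 7 is {7}
Step 2: find(5) -> no change; set of 5 is {5}
Step 3: find(3) -> no change; set of 3 is {3}
Step 4: find(1) -> no change; set of 1 is {1}
Step 5: find(0) -> no change; set of 0 is {0}
Step 6: union(2, 5) -> merged; set of 2 now {2, 5}
Step 7: find(0) -> no change; set of 0 is {0}
Step 8: find(3) -> no change; set of 3 is {3}
Step 9: find(0) -> no change; set of 0 is {0}
Step 10: union(7, 1) -> merged; set of 7 now {1, 7}
Set of 1: {1, 7}; 7 is a member.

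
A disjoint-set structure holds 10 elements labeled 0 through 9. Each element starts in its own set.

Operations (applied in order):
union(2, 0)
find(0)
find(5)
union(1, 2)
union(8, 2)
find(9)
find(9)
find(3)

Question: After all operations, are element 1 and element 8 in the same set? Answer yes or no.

Answer: yes

Derivation:
Step 1: union(2, 0) -> merged; set of 2 now {0, 2}
Step 2: find(0) -> no change; set of 0 is {0, 2}
Step 3: find(5) -> no change; set of 5 is {5}
Step 4: union(1, 2) -> merged; set of 1 now {0, 1, 2}
Step 5: union(8, 2) -> merged; set of 8 now {0, 1, 2, 8}
Step 6: find(9) -> no change; set of 9 is {9}
Step 7: find(9) -> no change; set of 9 is {9}
Step 8: find(3) -> no change; set of 3 is {3}
Set of 1: {0, 1, 2, 8}; 8 is a member.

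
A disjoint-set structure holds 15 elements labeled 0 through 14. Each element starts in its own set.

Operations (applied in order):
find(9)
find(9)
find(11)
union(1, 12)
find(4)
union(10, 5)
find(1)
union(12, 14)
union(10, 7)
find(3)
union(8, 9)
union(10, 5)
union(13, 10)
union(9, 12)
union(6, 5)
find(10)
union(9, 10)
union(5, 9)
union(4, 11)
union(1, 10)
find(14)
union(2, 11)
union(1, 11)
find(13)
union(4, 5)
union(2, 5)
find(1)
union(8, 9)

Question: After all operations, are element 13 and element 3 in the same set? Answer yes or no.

Step 1: find(9) -> no change; set of 9 is {9}
Step 2: find(9) -> no change; set of 9 is {9}
Step 3: find(11) -> no change; set of 11 is {11}
Step 4: union(1, 12) -> merged; set of 1 now {1, 12}
Step 5: find(4) -> no change; set of 4 is {4}
Step 6: union(10, 5) -> merged; set of 10 now {5, 10}
Step 7: find(1) -> no change; set of 1 is {1, 12}
Step 8: union(12, 14) -> merged; set of 12 now {1, 12, 14}
Step 9: union(10, 7) -> merged; set of 10 now {5, 7, 10}
Step 10: find(3) -> no change; set of 3 is {3}
Step 11: union(8, 9) -> merged; set of 8 now {8, 9}
Step 12: union(10, 5) -> already same set; set of 10 now {5, 7, 10}
Step 13: union(13, 10) -> merged; set of 13 now {5, 7, 10, 13}
Step 14: union(9, 12) -> merged; set of 9 now {1, 8, 9, 12, 14}
Step 15: union(6, 5) -> merged; set of 6 now {5, 6, 7, 10, 13}
Step 16: find(10) -> no change; set of 10 is {5, 6, 7, 10, 13}
Step 17: union(9, 10) -> merged; set of 9 now {1, 5, 6, 7, 8, 9, 10, 12, 13, 14}
Step 18: union(5, 9) -> already same set; set of 5 now {1, 5, 6, 7, 8, 9, 10, 12, 13, 14}
Step 19: union(4, 11) -> merged; set of 4 now {4, 11}
Step 20: union(1, 10) -> already same set; set of 1 now {1, 5, 6, 7, 8, 9, 10, 12, 13, 14}
Step 21: find(14) -> no change; set of 14 is {1, 5, 6, 7, 8, 9, 10, 12, 13, 14}
Step 22: union(2, 11) -> merged; set of 2 now {2, 4, 11}
Step 23: union(1, 11) -> merged; set of 1 now {1, 2, 4, 5, 6, 7, 8, 9, 10, 11, 12, 13, 14}
Step 24: find(13) -> no change; set of 13 is {1, 2, 4, 5, 6, 7, 8, 9, 10, 11, 12, 13, 14}
Step 25: union(4, 5) -> already same set; set of 4 now {1, 2, 4, 5, 6, 7, 8, 9, 10, 11, 12, 13, 14}
Step 26: union(2, 5) -> already same set; set of 2 now {1, 2, 4, 5, 6, 7, 8, 9, 10, 11, 12, 13, 14}
Step 27: find(1) -> no change; set of 1 is {1, 2, 4, 5, 6, 7, 8, 9, 10, 11, 12, 13, 14}
Step 28: union(8, 9) -> already same set; set of 8 now {1, 2, 4, 5, 6, 7, 8, 9, 10, 11, 12, 13, 14}
Set of 13: {1, 2, 4, 5, 6, 7, 8, 9, 10, 11, 12, 13, 14}; 3 is not a member.

Answer: no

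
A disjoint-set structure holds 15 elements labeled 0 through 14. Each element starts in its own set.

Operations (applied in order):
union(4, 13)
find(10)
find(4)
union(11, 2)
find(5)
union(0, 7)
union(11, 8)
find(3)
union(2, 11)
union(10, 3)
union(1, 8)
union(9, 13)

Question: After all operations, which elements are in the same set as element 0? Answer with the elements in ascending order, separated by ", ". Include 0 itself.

Answer: 0, 7

Derivation:
Step 1: union(4, 13) -> merged; set of 4 now {4, 13}
Step 2: find(10) -> no change; set of 10 is {10}
Step 3: find(4) -> no change; set of 4 is {4, 13}
Step 4: union(11, 2) -> merged; set of 11 now {2, 11}
Step 5: find(5) -> no change; set of 5 is {5}
Step 6: union(0, 7) -> merged; set of 0 now {0, 7}
Step 7: union(11, 8) -> merged; set of 11 now {2, 8, 11}
Step 8: find(3) -> no change; set of 3 is {3}
Step 9: union(2, 11) -> already same set; set of 2 now {2, 8, 11}
Step 10: union(10, 3) -> merged; set of 10 now {3, 10}
Step 11: union(1, 8) -> merged; set of 1 now {1, 2, 8, 11}
Step 12: union(9, 13) -> merged; set of 9 now {4, 9, 13}
Component of 0: {0, 7}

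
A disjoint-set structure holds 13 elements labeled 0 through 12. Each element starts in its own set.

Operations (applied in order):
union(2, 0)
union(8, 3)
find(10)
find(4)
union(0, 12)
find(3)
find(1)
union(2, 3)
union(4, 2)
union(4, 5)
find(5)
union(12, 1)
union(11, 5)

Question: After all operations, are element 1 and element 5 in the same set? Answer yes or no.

Step 1: union(2, 0) -> merged; set of 2 now {0, 2}
Step 2: union(8, 3) -> merged; set of 8 now {3, 8}
Step 3: find(10) -> no change; set of 10 is {10}
Step 4: find(4) -> no change; set of 4 is {4}
Step 5: union(0, 12) -> merged; set of 0 now {0, 2, 12}
Step 6: find(3) -> no change; set of 3 is {3, 8}
Step 7: find(1) -> no change; set of 1 is {1}
Step 8: union(2, 3) -> merged; set of 2 now {0, 2, 3, 8, 12}
Step 9: union(4, 2) -> merged; set of 4 now {0, 2, 3, 4, 8, 12}
Step 10: union(4, 5) -> merged; set of 4 now {0, 2, 3, 4, 5, 8, 12}
Step 11: find(5) -> no change; set of 5 is {0, 2, 3, 4, 5, 8, 12}
Step 12: union(12, 1) -> merged; set of 12 now {0, 1, 2, 3, 4, 5, 8, 12}
Step 13: union(11, 5) -> merged; set of 11 now {0, 1, 2, 3, 4, 5, 8, 11, 12}
Set of 1: {0, 1, 2, 3, 4, 5, 8, 11, 12}; 5 is a member.

Answer: yes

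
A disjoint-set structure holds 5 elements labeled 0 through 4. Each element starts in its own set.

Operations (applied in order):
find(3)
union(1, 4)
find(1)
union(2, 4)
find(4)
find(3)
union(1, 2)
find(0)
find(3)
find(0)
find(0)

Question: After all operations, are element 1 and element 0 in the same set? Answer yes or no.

Step 1: find(3) -> no change; set of 3 is {3}
Step 2: union(1, 4) -> merged; set of 1 now {1, 4}
Step 3: find(1) -> no change; set of 1 is {1, 4}
Step 4: union(2, 4) -> merged; set of 2 now {1, 2, 4}
Step 5: find(4) -> no change; set of 4 is {1, 2, 4}
Step 6: find(3) -> no change; set of 3 is {3}
Step 7: union(1, 2) -> already same set; set of 1 now {1, 2, 4}
Step 8: find(0) -> no change; set of 0 is {0}
Step 9: find(3) -> no change; set of 3 is {3}
Step 10: find(0) -> no change; set of 0 is {0}
Step 11: find(0) -> no change; set of 0 is {0}
Set of 1: {1, 2, 4}; 0 is not a member.

Answer: no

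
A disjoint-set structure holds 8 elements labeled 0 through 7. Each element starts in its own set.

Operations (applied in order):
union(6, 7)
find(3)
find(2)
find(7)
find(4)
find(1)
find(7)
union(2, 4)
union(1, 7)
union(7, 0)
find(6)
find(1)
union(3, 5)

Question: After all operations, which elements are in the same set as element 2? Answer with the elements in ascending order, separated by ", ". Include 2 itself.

Answer: 2, 4

Derivation:
Step 1: union(6, 7) -> merged; set of 6 now {6, 7}
Step 2: find(3) -> no change; set of 3 is {3}
Step 3: find(2) -> no change; set of 2 is {2}
Step 4: find(7) -> no change; set of 7 is {6, 7}
Step 5: find(4) -> no change; set of 4 is {4}
Step 6: find(1) -> no change; set of 1 is {1}
Step 7: find(7) -> no change; set of 7 is {6, 7}
Step 8: union(2, 4) -> merged; set of 2 now {2, 4}
Step 9: union(1, 7) -> merged; set of 1 now {1, 6, 7}
Step 10: union(7, 0) -> merged; set of 7 now {0, 1, 6, 7}
Step 11: find(6) -> no change; set of 6 is {0, 1, 6, 7}
Step 12: find(1) -> no change; set of 1 is {0, 1, 6, 7}
Step 13: union(3, 5) -> merged; set of 3 now {3, 5}
Component of 2: {2, 4}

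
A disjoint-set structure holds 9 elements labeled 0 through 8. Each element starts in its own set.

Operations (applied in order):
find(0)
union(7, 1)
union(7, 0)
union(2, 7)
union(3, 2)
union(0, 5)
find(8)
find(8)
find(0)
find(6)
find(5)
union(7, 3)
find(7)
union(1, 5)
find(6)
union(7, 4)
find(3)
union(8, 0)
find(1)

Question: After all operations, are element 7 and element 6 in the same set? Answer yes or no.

Answer: no

Derivation:
Step 1: find(0) -> no change; set of 0 is {0}
Step 2: union(7, 1) -> merged; set of 7 now {1, 7}
Step 3: union(7, 0) -> merged; set of 7 now {0, 1, 7}
Step 4: union(2, 7) -> merged; set of 2 now {0, 1, 2, 7}
Step 5: union(3, 2) -> merged; set of 3 now {0, 1, 2, 3, 7}
Step 6: union(0, 5) -> merged; set of 0 now {0, 1, 2, 3, 5, 7}
Step 7: find(8) -> no change; set of 8 is {8}
Step 8: find(8) -> no change; set of 8 is {8}
Step 9: find(0) -> no change; set of 0 is {0, 1, 2, 3, 5, 7}
Step 10: find(6) -> no change; set of 6 is {6}
Step 11: find(5) -> no change; set of 5 is {0, 1, 2, 3, 5, 7}
Step 12: union(7, 3) -> already same set; set of 7 now {0, 1, 2, 3, 5, 7}
Step 13: find(7) -> no change; set of 7 is {0, 1, 2, 3, 5, 7}
Step 14: union(1, 5) -> already same set; set of 1 now {0, 1, 2, 3, 5, 7}
Step 15: find(6) -> no change; set of 6 is {6}
Step 16: union(7, 4) -> merged; set of 7 now {0, 1, 2, 3, 4, 5, 7}
Step 17: find(3) -> no change; set of 3 is {0, 1, 2, 3, 4, 5, 7}
Step 18: union(8, 0) -> merged; set of 8 now {0, 1, 2, 3, 4, 5, 7, 8}
Step 19: find(1) -> no change; set of 1 is {0, 1, 2, 3, 4, 5, 7, 8}
Set of 7: {0, 1, 2, 3, 4, 5, 7, 8}; 6 is not a member.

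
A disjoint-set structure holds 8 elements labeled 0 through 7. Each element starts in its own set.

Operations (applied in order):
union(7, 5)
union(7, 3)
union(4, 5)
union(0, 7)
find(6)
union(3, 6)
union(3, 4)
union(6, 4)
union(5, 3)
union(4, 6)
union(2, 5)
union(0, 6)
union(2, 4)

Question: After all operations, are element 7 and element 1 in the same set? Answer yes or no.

Answer: no

Derivation:
Step 1: union(7, 5) -> merged; set of 7 now {5, 7}
Step 2: union(7, 3) -> merged; set of 7 now {3, 5, 7}
Step 3: union(4, 5) -> merged; set of 4 now {3, 4, 5, 7}
Step 4: union(0, 7) -> merged; set of 0 now {0, 3, 4, 5, 7}
Step 5: find(6) -> no change; set of 6 is {6}
Step 6: union(3, 6) -> merged; set of 3 now {0, 3, 4, 5, 6, 7}
Step 7: union(3, 4) -> already same set; set of 3 now {0, 3, 4, 5, 6, 7}
Step 8: union(6, 4) -> already same set; set of 6 now {0, 3, 4, 5, 6, 7}
Step 9: union(5, 3) -> already same set; set of 5 now {0, 3, 4, 5, 6, 7}
Step 10: union(4, 6) -> already same set; set of 4 now {0, 3, 4, 5, 6, 7}
Step 11: union(2, 5) -> merged; set of 2 now {0, 2, 3, 4, 5, 6, 7}
Step 12: union(0, 6) -> already same set; set of 0 now {0, 2, 3, 4, 5, 6, 7}
Step 13: union(2, 4) -> already same set; set of 2 now {0, 2, 3, 4, 5, 6, 7}
Set of 7: {0, 2, 3, 4, 5, 6, 7}; 1 is not a member.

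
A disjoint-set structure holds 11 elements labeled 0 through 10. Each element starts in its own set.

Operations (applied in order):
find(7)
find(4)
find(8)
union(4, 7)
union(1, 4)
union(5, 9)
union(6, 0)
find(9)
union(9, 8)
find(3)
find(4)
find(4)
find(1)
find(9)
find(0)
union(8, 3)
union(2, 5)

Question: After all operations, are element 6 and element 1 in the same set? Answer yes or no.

Step 1: find(7) -> no change; set of 7 is {7}
Step 2: find(4) -> no change; set of 4 is {4}
Step 3: find(8) -> no change; set of 8 is {8}
Step 4: union(4, 7) -> merged; set of 4 now {4, 7}
Step 5: union(1, 4) -> merged; set of 1 now {1, 4, 7}
Step 6: union(5, 9) -> merged; set of 5 now {5, 9}
Step 7: union(6, 0) -> merged; set of 6 now {0, 6}
Step 8: find(9) -> no change; set of 9 is {5, 9}
Step 9: union(9, 8) -> merged; set of 9 now {5, 8, 9}
Step 10: find(3) -> no change; set of 3 is {3}
Step 11: find(4) -> no change; set of 4 is {1, 4, 7}
Step 12: find(4) -> no change; set of 4 is {1, 4, 7}
Step 13: find(1) -> no change; set of 1 is {1, 4, 7}
Step 14: find(9) -> no change; set of 9 is {5, 8, 9}
Step 15: find(0) -> no change; set of 0 is {0, 6}
Step 16: union(8, 3) -> merged; set of 8 now {3, 5, 8, 9}
Step 17: union(2, 5) -> merged; set of 2 now {2, 3, 5, 8, 9}
Set of 6: {0, 6}; 1 is not a member.

Answer: no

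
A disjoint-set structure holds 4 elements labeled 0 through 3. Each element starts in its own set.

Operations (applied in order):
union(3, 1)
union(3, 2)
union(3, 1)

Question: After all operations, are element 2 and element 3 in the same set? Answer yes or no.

Step 1: union(3, 1) -> merged; set of 3 now {1, 3}
Step 2: union(3, 2) -> merged; set of 3 now {1, 2, 3}
Step 3: union(3, 1) -> already same set; set of 3 now {1, 2, 3}
Set of 2: {1, 2, 3}; 3 is a member.

Answer: yes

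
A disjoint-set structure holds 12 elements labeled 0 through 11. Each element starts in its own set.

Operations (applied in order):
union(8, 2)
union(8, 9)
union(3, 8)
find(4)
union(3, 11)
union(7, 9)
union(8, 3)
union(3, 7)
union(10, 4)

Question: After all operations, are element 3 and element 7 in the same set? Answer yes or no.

Answer: yes

Derivation:
Step 1: union(8, 2) -> merged; set of 8 now {2, 8}
Step 2: union(8, 9) -> merged; set of 8 now {2, 8, 9}
Step 3: union(3, 8) -> merged; set of 3 now {2, 3, 8, 9}
Step 4: find(4) -> no change; set of 4 is {4}
Step 5: union(3, 11) -> merged; set of 3 now {2, 3, 8, 9, 11}
Step 6: union(7, 9) -> merged; set of 7 now {2, 3, 7, 8, 9, 11}
Step 7: union(8, 3) -> already same set; set of 8 now {2, 3, 7, 8, 9, 11}
Step 8: union(3, 7) -> already same set; set of 3 now {2, 3, 7, 8, 9, 11}
Step 9: union(10, 4) -> merged; set of 10 now {4, 10}
Set of 3: {2, 3, 7, 8, 9, 11}; 7 is a member.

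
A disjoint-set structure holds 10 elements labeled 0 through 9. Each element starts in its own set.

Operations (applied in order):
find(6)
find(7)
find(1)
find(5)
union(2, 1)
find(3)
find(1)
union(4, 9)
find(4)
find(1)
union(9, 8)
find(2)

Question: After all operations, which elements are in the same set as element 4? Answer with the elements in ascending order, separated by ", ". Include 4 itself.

Answer: 4, 8, 9

Derivation:
Step 1: find(6) -> no change; set of 6 is {6}
Step 2: find(7) -> no change; set of 7 is {7}
Step 3: find(1) -> no change; set of 1 is {1}
Step 4: find(5) -> no change; set of 5 is {5}
Step 5: union(2, 1) -> merged; set of 2 now {1, 2}
Step 6: find(3) -> no change; set of 3 is {3}
Step 7: find(1) -> no change; set of 1 is {1, 2}
Step 8: union(4, 9) -> merged; set of 4 now {4, 9}
Step 9: find(4) -> no change; set of 4 is {4, 9}
Step 10: find(1) -> no change; set of 1 is {1, 2}
Step 11: union(9, 8) -> merged; set of 9 now {4, 8, 9}
Step 12: find(2) -> no change; set of 2 is {1, 2}
Component of 4: {4, 8, 9}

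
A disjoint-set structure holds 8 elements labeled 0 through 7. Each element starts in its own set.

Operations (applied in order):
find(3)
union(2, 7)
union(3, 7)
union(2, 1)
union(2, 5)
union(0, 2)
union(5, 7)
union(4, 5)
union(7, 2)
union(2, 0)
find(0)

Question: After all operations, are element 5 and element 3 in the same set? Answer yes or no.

Step 1: find(3) -> no change; set of 3 is {3}
Step 2: union(2, 7) -> merged; set of 2 now {2, 7}
Step 3: union(3, 7) -> merged; set of 3 now {2, 3, 7}
Step 4: union(2, 1) -> merged; set of 2 now {1, 2, 3, 7}
Step 5: union(2, 5) -> merged; set of 2 now {1, 2, 3, 5, 7}
Step 6: union(0, 2) -> merged; set of 0 now {0, 1, 2, 3, 5, 7}
Step 7: union(5, 7) -> already same set; set of 5 now {0, 1, 2, 3, 5, 7}
Step 8: union(4, 5) -> merged; set of 4 now {0, 1, 2, 3, 4, 5, 7}
Step 9: union(7, 2) -> already same set; set of 7 now {0, 1, 2, 3, 4, 5, 7}
Step 10: union(2, 0) -> already same set; set of 2 now {0, 1, 2, 3, 4, 5, 7}
Step 11: find(0) -> no change; set of 0 is {0, 1, 2, 3, 4, 5, 7}
Set of 5: {0, 1, 2, 3, 4, 5, 7}; 3 is a member.

Answer: yes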